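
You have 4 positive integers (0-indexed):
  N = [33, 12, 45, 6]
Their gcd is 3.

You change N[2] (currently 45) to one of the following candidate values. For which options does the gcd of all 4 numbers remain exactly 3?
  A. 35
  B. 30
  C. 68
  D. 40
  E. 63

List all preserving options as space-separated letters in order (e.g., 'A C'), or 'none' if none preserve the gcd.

Answer: B E

Derivation:
Old gcd = 3; gcd of others (without N[2]) = 3
New gcd for candidate v: gcd(3, v). Preserves old gcd iff gcd(3, v) = 3.
  Option A: v=35, gcd(3,35)=1 -> changes
  Option B: v=30, gcd(3,30)=3 -> preserves
  Option C: v=68, gcd(3,68)=1 -> changes
  Option D: v=40, gcd(3,40)=1 -> changes
  Option E: v=63, gcd(3,63)=3 -> preserves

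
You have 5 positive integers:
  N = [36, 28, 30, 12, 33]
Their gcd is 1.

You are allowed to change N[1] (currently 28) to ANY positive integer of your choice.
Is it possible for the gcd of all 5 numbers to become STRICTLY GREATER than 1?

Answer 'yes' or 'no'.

Current gcd = 1
gcd of all OTHER numbers (without N[1]=28): gcd([36, 30, 12, 33]) = 3
The new gcd after any change is gcd(3, new_value).
This can be at most 3.
Since 3 > old gcd 1, the gcd CAN increase (e.g., set N[1] = 3).

Answer: yes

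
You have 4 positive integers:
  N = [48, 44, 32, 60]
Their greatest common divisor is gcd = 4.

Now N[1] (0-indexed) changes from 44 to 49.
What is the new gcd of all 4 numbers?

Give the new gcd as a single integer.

Answer: 1

Derivation:
Numbers: [48, 44, 32, 60], gcd = 4
Change: index 1, 44 -> 49
gcd of the OTHER numbers (without index 1): gcd([48, 32, 60]) = 4
New gcd = gcd(g_others, new_val) = gcd(4, 49) = 1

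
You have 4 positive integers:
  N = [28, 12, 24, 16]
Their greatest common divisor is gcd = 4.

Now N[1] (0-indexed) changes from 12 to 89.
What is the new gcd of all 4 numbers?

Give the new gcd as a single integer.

Answer: 1

Derivation:
Numbers: [28, 12, 24, 16], gcd = 4
Change: index 1, 12 -> 89
gcd of the OTHER numbers (without index 1): gcd([28, 24, 16]) = 4
New gcd = gcd(g_others, new_val) = gcd(4, 89) = 1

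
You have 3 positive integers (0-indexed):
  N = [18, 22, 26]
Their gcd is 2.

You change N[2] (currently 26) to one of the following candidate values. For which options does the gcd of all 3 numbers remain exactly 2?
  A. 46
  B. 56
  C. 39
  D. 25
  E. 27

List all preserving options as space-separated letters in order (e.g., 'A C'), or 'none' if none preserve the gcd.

Old gcd = 2; gcd of others (without N[2]) = 2
New gcd for candidate v: gcd(2, v). Preserves old gcd iff gcd(2, v) = 2.
  Option A: v=46, gcd(2,46)=2 -> preserves
  Option B: v=56, gcd(2,56)=2 -> preserves
  Option C: v=39, gcd(2,39)=1 -> changes
  Option D: v=25, gcd(2,25)=1 -> changes
  Option E: v=27, gcd(2,27)=1 -> changes

Answer: A B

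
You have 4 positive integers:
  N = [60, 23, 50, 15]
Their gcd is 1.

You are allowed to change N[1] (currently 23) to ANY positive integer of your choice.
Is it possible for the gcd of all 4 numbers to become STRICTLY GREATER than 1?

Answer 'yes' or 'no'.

Answer: yes

Derivation:
Current gcd = 1
gcd of all OTHER numbers (without N[1]=23): gcd([60, 50, 15]) = 5
The new gcd after any change is gcd(5, new_value).
This can be at most 5.
Since 5 > old gcd 1, the gcd CAN increase (e.g., set N[1] = 5).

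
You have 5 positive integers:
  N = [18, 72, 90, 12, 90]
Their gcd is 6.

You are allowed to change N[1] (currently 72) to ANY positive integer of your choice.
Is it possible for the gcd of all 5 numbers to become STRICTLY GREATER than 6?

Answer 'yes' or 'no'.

Answer: no

Derivation:
Current gcd = 6
gcd of all OTHER numbers (without N[1]=72): gcd([18, 90, 12, 90]) = 6
The new gcd after any change is gcd(6, new_value).
This can be at most 6.
Since 6 = old gcd 6, the gcd can only stay the same or decrease.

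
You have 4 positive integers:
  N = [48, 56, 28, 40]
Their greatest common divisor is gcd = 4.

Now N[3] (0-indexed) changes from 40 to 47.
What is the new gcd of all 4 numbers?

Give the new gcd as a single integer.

Numbers: [48, 56, 28, 40], gcd = 4
Change: index 3, 40 -> 47
gcd of the OTHER numbers (without index 3): gcd([48, 56, 28]) = 4
New gcd = gcd(g_others, new_val) = gcd(4, 47) = 1

Answer: 1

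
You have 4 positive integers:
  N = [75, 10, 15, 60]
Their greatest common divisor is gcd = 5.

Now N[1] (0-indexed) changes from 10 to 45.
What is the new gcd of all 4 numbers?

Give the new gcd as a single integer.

Numbers: [75, 10, 15, 60], gcd = 5
Change: index 1, 10 -> 45
gcd of the OTHER numbers (without index 1): gcd([75, 15, 60]) = 15
New gcd = gcd(g_others, new_val) = gcd(15, 45) = 15

Answer: 15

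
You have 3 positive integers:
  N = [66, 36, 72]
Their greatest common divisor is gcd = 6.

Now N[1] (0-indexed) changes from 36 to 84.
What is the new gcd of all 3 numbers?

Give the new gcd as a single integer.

Numbers: [66, 36, 72], gcd = 6
Change: index 1, 36 -> 84
gcd of the OTHER numbers (without index 1): gcd([66, 72]) = 6
New gcd = gcd(g_others, new_val) = gcd(6, 84) = 6

Answer: 6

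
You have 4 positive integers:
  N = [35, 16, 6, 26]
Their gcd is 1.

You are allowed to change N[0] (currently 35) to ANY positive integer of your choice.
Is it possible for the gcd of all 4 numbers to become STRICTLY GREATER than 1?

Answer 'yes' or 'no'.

Answer: yes

Derivation:
Current gcd = 1
gcd of all OTHER numbers (without N[0]=35): gcd([16, 6, 26]) = 2
The new gcd after any change is gcd(2, new_value).
This can be at most 2.
Since 2 > old gcd 1, the gcd CAN increase (e.g., set N[0] = 2).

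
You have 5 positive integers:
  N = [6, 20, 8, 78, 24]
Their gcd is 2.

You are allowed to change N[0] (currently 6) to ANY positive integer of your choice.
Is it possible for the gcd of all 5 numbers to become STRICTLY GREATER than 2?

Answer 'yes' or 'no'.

Current gcd = 2
gcd of all OTHER numbers (without N[0]=6): gcd([20, 8, 78, 24]) = 2
The new gcd after any change is gcd(2, new_value).
This can be at most 2.
Since 2 = old gcd 2, the gcd can only stay the same or decrease.

Answer: no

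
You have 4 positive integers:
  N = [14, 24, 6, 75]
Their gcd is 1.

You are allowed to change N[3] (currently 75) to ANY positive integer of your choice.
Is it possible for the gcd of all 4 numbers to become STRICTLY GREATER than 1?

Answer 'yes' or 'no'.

Answer: yes

Derivation:
Current gcd = 1
gcd of all OTHER numbers (without N[3]=75): gcd([14, 24, 6]) = 2
The new gcd after any change is gcd(2, new_value).
This can be at most 2.
Since 2 > old gcd 1, the gcd CAN increase (e.g., set N[3] = 2).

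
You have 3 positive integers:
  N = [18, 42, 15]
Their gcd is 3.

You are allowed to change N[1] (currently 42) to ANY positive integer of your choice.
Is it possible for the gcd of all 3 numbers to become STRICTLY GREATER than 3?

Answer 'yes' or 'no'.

Current gcd = 3
gcd of all OTHER numbers (without N[1]=42): gcd([18, 15]) = 3
The new gcd after any change is gcd(3, new_value).
This can be at most 3.
Since 3 = old gcd 3, the gcd can only stay the same or decrease.

Answer: no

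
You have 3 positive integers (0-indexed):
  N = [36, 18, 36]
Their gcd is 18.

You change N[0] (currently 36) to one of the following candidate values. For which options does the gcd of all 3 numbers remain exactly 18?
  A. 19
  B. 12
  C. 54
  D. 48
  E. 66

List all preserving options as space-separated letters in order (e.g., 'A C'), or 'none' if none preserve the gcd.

Old gcd = 18; gcd of others (without N[0]) = 18
New gcd for candidate v: gcd(18, v). Preserves old gcd iff gcd(18, v) = 18.
  Option A: v=19, gcd(18,19)=1 -> changes
  Option B: v=12, gcd(18,12)=6 -> changes
  Option C: v=54, gcd(18,54)=18 -> preserves
  Option D: v=48, gcd(18,48)=6 -> changes
  Option E: v=66, gcd(18,66)=6 -> changes

Answer: C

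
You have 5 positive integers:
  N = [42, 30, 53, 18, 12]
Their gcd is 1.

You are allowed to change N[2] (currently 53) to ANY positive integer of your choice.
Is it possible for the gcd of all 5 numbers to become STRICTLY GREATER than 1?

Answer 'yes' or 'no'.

Answer: yes

Derivation:
Current gcd = 1
gcd of all OTHER numbers (without N[2]=53): gcd([42, 30, 18, 12]) = 6
The new gcd after any change is gcd(6, new_value).
This can be at most 6.
Since 6 > old gcd 1, the gcd CAN increase (e.g., set N[2] = 6).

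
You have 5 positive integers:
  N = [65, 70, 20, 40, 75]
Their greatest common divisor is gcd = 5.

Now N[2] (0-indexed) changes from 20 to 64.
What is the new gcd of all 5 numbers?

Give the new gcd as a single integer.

Answer: 1

Derivation:
Numbers: [65, 70, 20, 40, 75], gcd = 5
Change: index 2, 20 -> 64
gcd of the OTHER numbers (without index 2): gcd([65, 70, 40, 75]) = 5
New gcd = gcd(g_others, new_val) = gcd(5, 64) = 1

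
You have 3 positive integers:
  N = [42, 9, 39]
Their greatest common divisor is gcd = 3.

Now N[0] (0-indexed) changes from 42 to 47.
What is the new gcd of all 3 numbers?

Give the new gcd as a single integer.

Answer: 1

Derivation:
Numbers: [42, 9, 39], gcd = 3
Change: index 0, 42 -> 47
gcd of the OTHER numbers (without index 0): gcd([9, 39]) = 3
New gcd = gcd(g_others, new_val) = gcd(3, 47) = 1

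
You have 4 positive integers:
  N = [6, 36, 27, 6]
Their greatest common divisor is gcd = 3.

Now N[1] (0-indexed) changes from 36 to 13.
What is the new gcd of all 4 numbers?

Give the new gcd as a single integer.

Numbers: [6, 36, 27, 6], gcd = 3
Change: index 1, 36 -> 13
gcd of the OTHER numbers (without index 1): gcd([6, 27, 6]) = 3
New gcd = gcd(g_others, new_val) = gcd(3, 13) = 1

Answer: 1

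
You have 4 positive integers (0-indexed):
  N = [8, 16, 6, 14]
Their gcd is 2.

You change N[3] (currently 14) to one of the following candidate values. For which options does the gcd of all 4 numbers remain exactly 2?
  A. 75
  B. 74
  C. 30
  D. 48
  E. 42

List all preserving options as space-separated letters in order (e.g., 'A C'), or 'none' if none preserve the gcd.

Old gcd = 2; gcd of others (without N[3]) = 2
New gcd for candidate v: gcd(2, v). Preserves old gcd iff gcd(2, v) = 2.
  Option A: v=75, gcd(2,75)=1 -> changes
  Option B: v=74, gcd(2,74)=2 -> preserves
  Option C: v=30, gcd(2,30)=2 -> preserves
  Option D: v=48, gcd(2,48)=2 -> preserves
  Option E: v=42, gcd(2,42)=2 -> preserves

Answer: B C D E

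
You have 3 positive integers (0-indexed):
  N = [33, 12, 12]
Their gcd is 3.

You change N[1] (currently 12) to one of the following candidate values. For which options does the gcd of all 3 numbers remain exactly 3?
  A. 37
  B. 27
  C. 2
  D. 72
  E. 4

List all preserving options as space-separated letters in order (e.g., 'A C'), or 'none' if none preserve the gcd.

Old gcd = 3; gcd of others (without N[1]) = 3
New gcd for candidate v: gcd(3, v). Preserves old gcd iff gcd(3, v) = 3.
  Option A: v=37, gcd(3,37)=1 -> changes
  Option B: v=27, gcd(3,27)=3 -> preserves
  Option C: v=2, gcd(3,2)=1 -> changes
  Option D: v=72, gcd(3,72)=3 -> preserves
  Option E: v=4, gcd(3,4)=1 -> changes

Answer: B D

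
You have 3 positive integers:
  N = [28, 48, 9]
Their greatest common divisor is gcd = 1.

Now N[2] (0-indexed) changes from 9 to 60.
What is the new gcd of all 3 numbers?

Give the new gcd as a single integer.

Numbers: [28, 48, 9], gcd = 1
Change: index 2, 9 -> 60
gcd of the OTHER numbers (without index 2): gcd([28, 48]) = 4
New gcd = gcd(g_others, new_val) = gcd(4, 60) = 4

Answer: 4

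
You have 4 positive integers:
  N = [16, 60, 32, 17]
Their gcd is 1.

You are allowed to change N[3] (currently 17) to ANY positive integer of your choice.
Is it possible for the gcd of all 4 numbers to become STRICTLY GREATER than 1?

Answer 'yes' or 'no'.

Answer: yes

Derivation:
Current gcd = 1
gcd of all OTHER numbers (without N[3]=17): gcd([16, 60, 32]) = 4
The new gcd after any change is gcd(4, new_value).
This can be at most 4.
Since 4 > old gcd 1, the gcd CAN increase (e.g., set N[3] = 4).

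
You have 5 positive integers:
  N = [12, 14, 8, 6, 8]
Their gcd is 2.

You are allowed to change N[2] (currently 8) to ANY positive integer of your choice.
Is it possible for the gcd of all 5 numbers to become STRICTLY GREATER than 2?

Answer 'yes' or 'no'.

Current gcd = 2
gcd of all OTHER numbers (without N[2]=8): gcd([12, 14, 6, 8]) = 2
The new gcd after any change is gcd(2, new_value).
This can be at most 2.
Since 2 = old gcd 2, the gcd can only stay the same or decrease.

Answer: no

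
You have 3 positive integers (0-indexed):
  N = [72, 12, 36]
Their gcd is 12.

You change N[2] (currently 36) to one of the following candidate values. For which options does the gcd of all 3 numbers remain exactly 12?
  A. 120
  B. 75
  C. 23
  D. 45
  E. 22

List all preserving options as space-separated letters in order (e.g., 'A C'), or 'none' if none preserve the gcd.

Answer: A

Derivation:
Old gcd = 12; gcd of others (without N[2]) = 12
New gcd for candidate v: gcd(12, v). Preserves old gcd iff gcd(12, v) = 12.
  Option A: v=120, gcd(12,120)=12 -> preserves
  Option B: v=75, gcd(12,75)=3 -> changes
  Option C: v=23, gcd(12,23)=1 -> changes
  Option D: v=45, gcd(12,45)=3 -> changes
  Option E: v=22, gcd(12,22)=2 -> changes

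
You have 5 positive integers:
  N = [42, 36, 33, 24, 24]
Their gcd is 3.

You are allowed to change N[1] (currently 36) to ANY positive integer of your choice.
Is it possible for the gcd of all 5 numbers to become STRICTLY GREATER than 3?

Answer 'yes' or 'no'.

Answer: no

Derivation:
Current gcd = 3
gcd of all OTHER numbers (without N[1]=36): gcd([42, 33, 24, 24]) = 3
The new gcd after any change is gcd(3, new_value).
This can be at most 3.
Since 3 = old gcd 3, the gcd can only stay the same or decrease.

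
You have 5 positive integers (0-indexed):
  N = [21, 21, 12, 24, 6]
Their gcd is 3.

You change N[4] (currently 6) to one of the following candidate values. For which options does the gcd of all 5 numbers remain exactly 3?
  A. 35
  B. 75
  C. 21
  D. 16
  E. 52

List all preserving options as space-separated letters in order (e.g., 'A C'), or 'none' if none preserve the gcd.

Answer: B C

Derivation:
Old gcd = 3; gcd of others (without N[4]) = 3
New gcd for candidate v: gcd(3, v). Preserves old gcd iff gcd(3, v) = 3.
  Option A: v=35, gcd(3,35)=1 -> changes
  Option B: v=75, gcd(3,75)=3 -> preserves
  Option C: v=21, gcd(3,21)=3 -> preserves
  Option D: v=16, gcd(3,16)=1 -> changes
  Option E: v=52, gcd(3,52)=1 -> changes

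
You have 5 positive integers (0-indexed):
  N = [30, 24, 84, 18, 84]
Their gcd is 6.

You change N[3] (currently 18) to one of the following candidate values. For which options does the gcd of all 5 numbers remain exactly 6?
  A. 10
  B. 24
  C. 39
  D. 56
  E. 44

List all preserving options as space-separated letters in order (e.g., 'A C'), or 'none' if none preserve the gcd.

Answer: B

Derivation:
Old gcd = 6; gcd of others (without N[3]) = 6
New gcd for candidate v: gcd(6, v). Preserves old gcd iff gcd(6, v) = 6.
  Option A: v=10, gcd(6,10)=2 -> changes
  Option B: v=24, gcd(6,24)=6 -> preserves
  Option C: v=39, gcd(6,39)=3 -> changes
  Option D: v=56, gcd(6,56)=2 -> changes
  Option E: v=44, gcd(6,44)=2 -> changes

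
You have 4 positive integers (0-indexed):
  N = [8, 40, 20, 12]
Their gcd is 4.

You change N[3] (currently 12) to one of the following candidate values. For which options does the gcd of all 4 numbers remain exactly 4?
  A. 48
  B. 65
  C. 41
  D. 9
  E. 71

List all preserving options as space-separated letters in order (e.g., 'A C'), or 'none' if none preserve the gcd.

Answer: A

Derivation:
Old gcd = 4; gcd of others (without N[3]) = 4
New gcd for candidate v: gcd(4, v). Preserves old gcd iff gcd(4, v) = 4.
  Option A: v=48, gcd(4,48)=4 -> preserves
  Option B: v=65, gcd(4,65)=1 -> changes
  Option C: v=41, gcd(4,41)=1 -> changes
  Option D: v=9, gcd(4,9)=1 -> changes
  Option E: v=71, gcd(4,71)=1 -> changes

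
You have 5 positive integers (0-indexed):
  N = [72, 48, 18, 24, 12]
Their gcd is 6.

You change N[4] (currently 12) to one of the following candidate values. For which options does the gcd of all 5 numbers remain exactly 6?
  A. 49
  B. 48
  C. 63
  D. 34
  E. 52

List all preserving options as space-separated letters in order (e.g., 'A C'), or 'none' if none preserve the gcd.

Old gcd = 6; gcd of others (without N[4]) = 6
New gcd for candidate v: gcd(6, v). Preserves old gcd iff gcd(6, v) = 6.
  Option A: v=49, gcd(6,49)=1 -> changes
  Option B: v=48, gcd(6,48)=6 -> preserves
  Option C: v=63, gcd(6,63)=3 -> changes
  Option D: v=34, gcd(6,34)=2 -> changes
  Option E: v=52, gcd(6,52)=2 -> changes

Answer: B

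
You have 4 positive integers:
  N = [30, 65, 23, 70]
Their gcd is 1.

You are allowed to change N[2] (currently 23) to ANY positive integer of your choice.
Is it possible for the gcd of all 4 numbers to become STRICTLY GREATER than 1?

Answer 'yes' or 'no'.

Current gcd = 1
gcd of all OTHER numbers (without N[2]=23): gcd([30, 65, 70]) = 5
The new gcd after any change is gcd(5, new_value).
This can be at most 5.
Since 5 > old gcd 1, the gcd CAN increase (e.g., set N[2] = 5).

Answer: yes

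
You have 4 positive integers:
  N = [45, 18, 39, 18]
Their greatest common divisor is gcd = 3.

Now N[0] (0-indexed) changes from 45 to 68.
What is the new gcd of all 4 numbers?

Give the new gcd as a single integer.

Answer: 1

Derivation:
Numbers: [45, 18, 39, 18], gcd = 3
Change: index 0, 45 -> 68
gcd of the OTHER numbers (without index 0): gcd([18, 39, 18]) = 3
New gcd = gcd(g_others, new_val) = gcd(3, 68) = 1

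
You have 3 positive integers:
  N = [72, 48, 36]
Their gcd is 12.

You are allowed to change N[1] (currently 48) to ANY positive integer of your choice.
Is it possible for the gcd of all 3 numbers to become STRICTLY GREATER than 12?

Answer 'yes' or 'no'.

Current gcd = 12
gcd of all OTHER numbers (without N[1]=48): gcd([72, 36]) = 36
The new gcd after any change is gcd(36, new_value).
This can be at most 36.
Since 36 > old gcd 12, the gcd CAN increase (e.g., set N[1] = 36).

Answer: yes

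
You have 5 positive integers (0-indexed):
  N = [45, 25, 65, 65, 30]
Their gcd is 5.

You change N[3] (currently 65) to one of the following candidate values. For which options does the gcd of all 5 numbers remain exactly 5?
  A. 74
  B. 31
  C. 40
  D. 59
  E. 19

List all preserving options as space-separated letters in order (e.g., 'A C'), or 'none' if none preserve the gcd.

Answer: C

Derivation:
Old gcd = 5; gcd of others (without N[3]) = 5
New gcd for candidate v: gcd(5, v). Preserves old gcd iff gcd(5, v) = 5.
  Option A: v=74, gcd(5,74)=1 -> changes
  Option B: v=31, gcd(5,31)=1 -> changes
  Option C: v=40, gcd(5,40)=5 -> preserves
  Option D: v=59, gcd(5,59)=1 -> changes
  Option E: v=19, gcd(5,19)=1 -> changes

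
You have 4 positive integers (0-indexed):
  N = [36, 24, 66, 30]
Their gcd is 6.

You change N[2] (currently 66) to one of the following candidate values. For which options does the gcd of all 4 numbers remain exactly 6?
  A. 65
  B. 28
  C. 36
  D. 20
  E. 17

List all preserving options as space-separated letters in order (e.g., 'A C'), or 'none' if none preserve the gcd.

Old gcd = 6; gcd of others (without N[2]) = 6
New gcd for candidate v: gcd(6, v). Preserves old gcd iff gcd(6, v) = 6.
  Option A: v=65, gcd(6,65)=1 -> changes
  Option B: v=28, gcd(6,28)=2 -> changes
  Option C: v=36, gcd(6,36)=6 -> preserves
  Option D: v=20, gcd(6,20)=2 -> changes
  Option E: v=17, gcd(6,17)=1 -> changes

Answer: C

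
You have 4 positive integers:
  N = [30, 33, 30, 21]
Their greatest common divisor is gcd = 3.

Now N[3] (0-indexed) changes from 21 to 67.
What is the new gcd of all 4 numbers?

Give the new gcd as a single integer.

Answer: 1

Derivation:
Numbers: [30, 33, 30, 21], gcd = 3
Change: index 3, 21 -> 67
gcd of the OTHER numbers (without index 3): gcd([30, 33, 30]) = 3
New gcd = gcd(g_others, new_val) = gcd(3, 67) = 1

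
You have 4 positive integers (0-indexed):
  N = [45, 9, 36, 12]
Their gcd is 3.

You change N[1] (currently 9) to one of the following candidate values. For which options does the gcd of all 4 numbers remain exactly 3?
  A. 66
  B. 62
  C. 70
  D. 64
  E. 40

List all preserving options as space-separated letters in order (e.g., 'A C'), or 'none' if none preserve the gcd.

Old gcd = 3; gcd of others (without N[1]) = 3
New gcd for candidate v: gcd(3, v). Preserves old gcd iff gcd(3, v) = 3.
  Option A: v=66, gcd(3,66)=3 -> preserves
  Option B: v=62, gcd(3,62)=1 -> changes
  Option C: v=70, gcd(3,70)=1 -> changes
  Option D: v=64, gcd(3,64)=1 -> changes
  Option E: v=40, gcd(3,40)=1 -> changes

Answer: A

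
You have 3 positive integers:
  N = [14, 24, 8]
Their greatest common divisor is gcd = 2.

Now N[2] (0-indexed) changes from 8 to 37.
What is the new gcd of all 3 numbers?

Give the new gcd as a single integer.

Numbers: [14, 24, 8], gcd = 2
Change: index 2, 8 -> 37
gcd of the OTHER numbers (without index 2): gcd([14, 24]) = 2
New gcd = gcd(g_others, new_val) = gcd(2, 37) = 1

Answer: 1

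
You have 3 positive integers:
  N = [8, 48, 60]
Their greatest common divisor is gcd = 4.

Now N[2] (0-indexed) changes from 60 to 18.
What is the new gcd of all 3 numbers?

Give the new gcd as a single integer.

Answer: 2

Derivation:
Numbers: [8, 48, 60], gcd = 4
Change: index 2, 60 -> 18
gcd of the OTHER numbers (without index 2): gcd([8, 48]) = 8
New gcd = gcd(g_others, new_val) = gcd(8, 18) = 2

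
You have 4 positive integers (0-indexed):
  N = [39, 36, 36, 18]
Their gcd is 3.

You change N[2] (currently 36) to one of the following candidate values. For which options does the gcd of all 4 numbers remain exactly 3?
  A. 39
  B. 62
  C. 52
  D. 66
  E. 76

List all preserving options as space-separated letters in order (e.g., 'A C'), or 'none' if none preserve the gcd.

Old gcd = 3; gcd of others (without N[2]) = 3
New gcd for candidate v: gcd(3, v). Preserves old gcd iff gcd(3, v) = 3.
  Option A: v=39, gcd(3,39)=3 -> preserves
  Option B: v=62, gcd(3,62)=1 -> changes
  Option C: v=52, gcd(3,52)=1 -> changes
  Option D: v=66, gcd(3,66)=3 -> preserves
  Option E: v=76, gcd(3,76)=1 -> changes

Answer: A D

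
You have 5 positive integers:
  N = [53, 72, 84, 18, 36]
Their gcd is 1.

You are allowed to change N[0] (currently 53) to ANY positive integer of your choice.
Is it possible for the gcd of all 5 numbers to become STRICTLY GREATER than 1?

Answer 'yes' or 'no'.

Answer: yes

Derivation:
Current gcd = 1
gcd of all OTHER numbers (without N[0]=53): gcd([72, 84, 18, 36]) = 6
The new gcd after any change is gcd(6, new_value).
This can be at most 6.
Since 6 > old gcd 1, the gcd CAN increase (e.g., set N[0] = 6).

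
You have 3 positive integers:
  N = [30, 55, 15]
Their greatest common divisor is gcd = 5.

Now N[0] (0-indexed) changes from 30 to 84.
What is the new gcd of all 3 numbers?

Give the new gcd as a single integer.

Answer: 1

Derivation:
Numbers: [30, 55, 15], gcd = 5
Change: index 0, 30 -> 84
gcd of the OTHER numbers (without index 0): gcd([55, 15]) = 5
New gcd = gcd(g_others, new_val) = gcd(5, 84) = 1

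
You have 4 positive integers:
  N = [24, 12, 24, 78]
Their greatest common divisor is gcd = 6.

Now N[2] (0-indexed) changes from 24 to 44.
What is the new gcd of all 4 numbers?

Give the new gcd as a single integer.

Numbers: [24, 12, 24, 78], gcd = 6
Change: index 2, 24 -> 44
gcd of the OTHER numbers (without index 2): gcd([24, 12, 78]) = 6
New gcd = gcd(g_others, new_val) = gcd(6, 44) = 2

Answer: 2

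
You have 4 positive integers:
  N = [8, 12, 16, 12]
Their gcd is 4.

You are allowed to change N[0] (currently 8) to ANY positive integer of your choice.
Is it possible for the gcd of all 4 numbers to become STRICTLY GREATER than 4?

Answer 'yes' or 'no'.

Answer: no

Derivation:
Current gcd = 4
gcd of all OTHER numbers (without N[0]=8): gcd([12, 16, 12]) = 4
The new gcd after any change is gcd(4, new_value).
This can be at most 4.
Since 4 = old gcd 4, the gcd can only stay the same or decrease.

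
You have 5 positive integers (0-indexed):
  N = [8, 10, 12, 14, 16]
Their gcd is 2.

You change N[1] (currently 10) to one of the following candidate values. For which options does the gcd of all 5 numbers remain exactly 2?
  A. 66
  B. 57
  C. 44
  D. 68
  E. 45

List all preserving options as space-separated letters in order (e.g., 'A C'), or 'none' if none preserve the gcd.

Old gcd = 2; gcd of others (without N[1]) = 2
New gcd for candidate v: gcd(2, v). Preserves old gcd iff gcd(2, v) = 2.
  Option A: v=66, gcd(2,66)=2 -> preserves
  Option B: v=57, gcd(2,57)=1 -> changes
  Option C: v=44, gcd(2,44)=2 -> preserves
  Option D: v=68, gcd(2,68)=2 -> preserves
  Option E: v=45, gcd(2,45)=1 -> changes

Answer: A C D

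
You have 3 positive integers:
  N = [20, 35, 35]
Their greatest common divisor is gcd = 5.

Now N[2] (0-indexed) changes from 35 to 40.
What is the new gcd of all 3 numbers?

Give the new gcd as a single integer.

Answer: 5

Derivation:
Numbers: [20, 35, 35], gcd = 5
Change: index 2, 35 -> 40
gcd of the OTHER numbers (without index 2): gcd([20, 35]) = 5
New gcd = gcd(g_others, new_val) = gcd(5, 40) = 5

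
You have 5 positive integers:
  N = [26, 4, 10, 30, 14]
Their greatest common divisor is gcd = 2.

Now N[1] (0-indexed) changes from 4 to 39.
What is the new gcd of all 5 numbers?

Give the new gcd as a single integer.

Numbers: [26, 4, 10, 30, 14], gcd = 2
Change: index 1, 4 -> 39
gcd of the OTHER numbers (without index 1): gcd([26, 10, 30, 14]) = 2
New gcd = gcd(g_others, new_val) = gcd(2, 39) = 1

Answer: 1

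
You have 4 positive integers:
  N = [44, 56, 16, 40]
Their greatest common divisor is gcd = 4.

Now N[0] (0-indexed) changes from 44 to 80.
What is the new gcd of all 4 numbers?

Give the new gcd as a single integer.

Answer: 8

Derivation:
Numbers: [44, 56, 16, 40], gcd = 4
Change: index 0, 44 -> 80
gcd of the OTHER numbers (without index 0): gcd([56, 16, 40]) = 8
New gcd = gcd(g_others, new_val) = gcd(8, 80) = 8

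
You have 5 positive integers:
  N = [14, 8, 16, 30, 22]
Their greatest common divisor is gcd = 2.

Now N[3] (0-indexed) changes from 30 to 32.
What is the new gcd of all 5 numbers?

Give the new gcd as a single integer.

Numbers: [14, 8, 16, 30, 22], gcd = 2
Change: index 3, 30 -> 32
gcd of the OTHER numbers (without index 3): gcd([14, 8, 16, 22]) = 2
New gcd = gcd(g_others, new_val) = gcd(2, 32) = 2

Answer: 2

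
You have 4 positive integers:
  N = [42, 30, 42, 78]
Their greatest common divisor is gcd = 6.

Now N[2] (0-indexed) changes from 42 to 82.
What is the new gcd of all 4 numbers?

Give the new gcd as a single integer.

Numbers: [42, 30, 42, 78], gcd = 6
Change: index 2, 42 -> 82
gcd of the OTHER numbers (without index 2): gcd([42, 30, 78]) = 6
New gcd = gcd(g_others, new_val) = gcd(6, 82) = 2

Answer: 2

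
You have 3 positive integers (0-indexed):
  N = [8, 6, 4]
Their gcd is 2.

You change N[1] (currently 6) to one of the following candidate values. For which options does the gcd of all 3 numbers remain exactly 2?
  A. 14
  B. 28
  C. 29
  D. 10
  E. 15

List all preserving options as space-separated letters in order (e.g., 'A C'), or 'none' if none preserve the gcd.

Answer: A D

Derivation:
Old gcd = 2; gcd of others (without N[1]) = 4
New gcd for candidate v: gcd(4, v). Preserves old gcd iff gcd(4, v) = 2.
  Option A: v=14, gcd(4,14)=2 -> preserves
  Option B: v=28, gcd(4,28)=4 -> changes
  Option C: v=29, gcd(4,29)=1 -> changes
  Option D: v=10, gcd(4,10)=2 -> preserves
  Option E: v=15, gcd(4,15)=1 -> changes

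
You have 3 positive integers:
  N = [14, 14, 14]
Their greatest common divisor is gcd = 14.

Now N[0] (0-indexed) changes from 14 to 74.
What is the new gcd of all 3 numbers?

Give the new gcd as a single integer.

Numbers: [14, 14, 14], gcd = 14
Change: index 0, 14 -> 74
gcd of the OTHER numbers (without index 0): gcd([14, 14]) = 14
New gcd = gcd(g_others, new_val) = gcd(14, 74) = 2

Answer: 2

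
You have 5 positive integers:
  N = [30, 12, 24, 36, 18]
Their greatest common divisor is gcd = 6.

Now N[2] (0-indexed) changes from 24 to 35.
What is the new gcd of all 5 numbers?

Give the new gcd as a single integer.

Numbers: [30, 12, 24, 36, 18], gcd = 6
Change: index 2, 24 -> 35
gcd of the OTHER numbers (without index 2): gcd([30, 12, 36, 18]) = 6
New gcd = gcd(g_others, new_val) = gcd(6, 35) = 1

Answer: 1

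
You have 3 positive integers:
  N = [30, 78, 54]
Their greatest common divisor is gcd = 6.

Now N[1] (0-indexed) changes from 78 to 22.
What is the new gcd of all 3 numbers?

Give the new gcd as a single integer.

Answer: 2

Derivation:
Numbers: [30, 78, 54], gcd = 6
Change: index 1, 78 -> 22
gcd of the OTHER numbers (without index 1): gcd([30, 54]) = 6
New gcd = gcd(g_others, new_val) = gcd(6, 22) = 2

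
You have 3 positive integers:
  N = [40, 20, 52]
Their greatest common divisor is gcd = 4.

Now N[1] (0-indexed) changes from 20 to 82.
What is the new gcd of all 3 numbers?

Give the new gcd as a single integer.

Answer: 2

Derivation:
Numbers: [40, 20, 52], gcd = 4
Change: index 1, 20 -> 82
gcd of the OTHER numbers (without index 1): gcd([40, 52]) = 4
New gcd = gcd(g_others, new_val) = gcd(4, 82) = 2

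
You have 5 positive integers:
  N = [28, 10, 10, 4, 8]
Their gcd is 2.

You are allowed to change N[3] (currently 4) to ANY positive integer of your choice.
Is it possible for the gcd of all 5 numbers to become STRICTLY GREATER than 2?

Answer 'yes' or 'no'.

Current gcd = 2
gcd of all OTHER numbers (without N[3]=4): gcd([28, 10, 10, 8]) = 2
The new gcd after any change is gcd(2, new_value).
This can be at most 2.
Since 2 = old gcd 2, the gcd can only stay the same or decrease.

Answer: no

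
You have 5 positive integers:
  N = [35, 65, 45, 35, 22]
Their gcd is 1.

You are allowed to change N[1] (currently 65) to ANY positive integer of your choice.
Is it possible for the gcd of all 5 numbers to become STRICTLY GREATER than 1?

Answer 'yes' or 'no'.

Current gcd = 1
gcd of all OTHER numbers (without N[1]=65): gcd([35, 45, 35, 22]) = 1
The new gcd after any change is gcd(1, new_value).
This can be at most 1.
Since 1 = old gcd 1, the gcd can only stay the same or decrease.

Answer: no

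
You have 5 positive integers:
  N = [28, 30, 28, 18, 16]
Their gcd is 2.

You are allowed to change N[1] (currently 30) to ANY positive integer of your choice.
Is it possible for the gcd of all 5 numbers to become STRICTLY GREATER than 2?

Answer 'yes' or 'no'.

Answer: no

Derivation:
Current gcd = 2
gcd of all OTHER numbers (without N[1]=30): gcd([28, 28, 18, 16]) = 2
The new gcd after any change is gcd(2, new_value).
This can be at most 2.
Since 2 = old gcd 2, the gcd can only stay the same or decrease.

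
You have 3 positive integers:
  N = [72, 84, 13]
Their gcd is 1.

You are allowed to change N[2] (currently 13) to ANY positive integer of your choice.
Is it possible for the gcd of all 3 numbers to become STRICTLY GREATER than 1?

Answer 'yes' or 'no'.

Current gcd = 1
gcd of all OTHER numbers (without N[2]=13): gcd([72, 84]) = 12
The new gcd after any change is gcd(12, new_value).
This can be at most 12.
Since 12 > old gcd 1, the gcd CAN increase (e.g., set N[2] = 12).

Answer: yes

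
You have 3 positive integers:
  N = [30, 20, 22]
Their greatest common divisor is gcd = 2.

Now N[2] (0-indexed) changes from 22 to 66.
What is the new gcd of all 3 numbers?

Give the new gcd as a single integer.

Answer: 2

Derivation:
Numbers: [30, 20, 22], gcd = 2
Change: index 2, 22 -> 66
gcd of the OTHER numbers (without index 2): gcd([30, 20]) = 10
New gcd = gcd(g_others, new_val) = gcd(10, 66) = 2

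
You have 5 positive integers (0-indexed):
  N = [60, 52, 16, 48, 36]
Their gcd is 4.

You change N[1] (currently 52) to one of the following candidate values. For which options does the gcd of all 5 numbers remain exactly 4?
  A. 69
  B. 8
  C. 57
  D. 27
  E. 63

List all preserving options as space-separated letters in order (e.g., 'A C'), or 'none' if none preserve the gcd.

Old gcd = 4; gcd of others (without N[1]) = 4
New gcd for candidate v: gcd(4, v). Preserves old gcd iff gcd(4, v) = 4.
  Option A: v=69, gcd(4,69)=1 -> changes
  Option B: v=8, gcd(4,8)=4 -> preserves
  Option C: v=57, gcd(4,57)=1 -> changes
  Option D: v=27, gcd(4,27)=1 -> changes
  Option E: v=63, gcd(4,63)=1 -> changes

Answer: B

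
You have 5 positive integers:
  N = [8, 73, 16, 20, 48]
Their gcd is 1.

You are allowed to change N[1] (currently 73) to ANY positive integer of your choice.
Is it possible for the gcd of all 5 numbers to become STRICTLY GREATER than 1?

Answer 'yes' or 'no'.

Current gcd = 1
gcd of all OTHER numbers (without N[1]=73): gcd([8, 16, 20, 48]) = 4
The new gcd after any change is gcd(4, new_value).
This can be at most 4.
Since 4 > old gcd 1, the gcd CAN increase (e.g., set N[1] = 4).

Answer: yes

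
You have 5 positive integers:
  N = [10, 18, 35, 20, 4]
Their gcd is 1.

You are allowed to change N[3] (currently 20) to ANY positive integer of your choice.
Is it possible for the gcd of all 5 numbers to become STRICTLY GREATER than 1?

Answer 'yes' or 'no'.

Current gcd = 1
gcd of all OTHER numbers (without N[3]=20): gcd([10, 18, 35, 4]) = 1
The new gcd after any change is gcd(1, new_value).
This can be at most 1.
Since 1 = old gcd 1, the gcd can only stay the same or decrease.

Answer: no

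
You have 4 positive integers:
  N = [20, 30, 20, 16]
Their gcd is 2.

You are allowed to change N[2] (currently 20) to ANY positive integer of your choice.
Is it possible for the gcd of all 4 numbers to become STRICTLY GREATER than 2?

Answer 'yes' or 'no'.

Answer: no

Derivation:
Current gcd = 2
gcd of all OTHER numbers (without N[2]=20): gcd([20, 30, 16]) = 2
The new gcd after any change is gcd(2, new_value).
This can be at most 2.
Since 2 = old gcd 2, the gcd can only stay the same or decrease.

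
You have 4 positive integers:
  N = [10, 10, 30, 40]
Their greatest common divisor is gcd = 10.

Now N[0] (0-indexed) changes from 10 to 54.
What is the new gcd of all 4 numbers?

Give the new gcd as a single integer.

Numbers: [10, 10, 30, 40], gcd = 10
Change: index 0, 10 -> 54
gcd of the OTHER numbers (without index 0): gcd([10, 30, 40]) = 10
New gcd = gcd(g_others, new_val) = gcd(10, 54) = 2

Answer: 2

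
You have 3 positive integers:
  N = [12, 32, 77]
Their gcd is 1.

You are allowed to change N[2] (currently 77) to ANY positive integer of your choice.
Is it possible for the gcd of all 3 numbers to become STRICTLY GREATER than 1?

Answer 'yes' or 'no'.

Answer: yes

Derivation:
Current gcd = 1
gcd of all OTHER numbers (without N[2]=77): gcd([12, 32]) = 4
The new gcd after any change is gcd(4, new_value).
This can be at most 4.
Since 4 > old gcd 1, the gcd CAN increase (e.g., set N[2] = 4).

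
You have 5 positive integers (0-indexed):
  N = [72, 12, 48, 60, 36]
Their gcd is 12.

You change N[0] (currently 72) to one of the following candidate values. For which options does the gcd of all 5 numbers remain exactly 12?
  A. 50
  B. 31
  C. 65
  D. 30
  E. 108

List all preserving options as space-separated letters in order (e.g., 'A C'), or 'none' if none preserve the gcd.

Answer: E

Derivation:
Old gcd = 12; gcd of others (without N[0]) = 12
New gcd for candidate v: gcd(12, v). Preserves old gcd iff gcd(12, v) = 12.
  Option A: v=50, gcd(12,50)=2 -> changes
  Option B: v=31, gcd(12,31)=1 -> changes
  Option C: v=65, gcd(12,65)=1 -> changes
  Option D: v=30, gcd(12,30)=6 -> changes
  Option E: v=108, gcd(12,108)=12 -> preserves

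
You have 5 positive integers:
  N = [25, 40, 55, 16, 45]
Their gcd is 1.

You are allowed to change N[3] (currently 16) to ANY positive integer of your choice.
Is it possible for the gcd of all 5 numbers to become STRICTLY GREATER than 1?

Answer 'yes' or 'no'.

Current gcd = 1
gcd of all OTHER numbers (without N[3]=16): gcd([25, 40, 55, 45]) = 5
The new gcd after any change is gcd(5, new_value).
This can be at most 5.
Since 5 > old gcd 1, the gcd CAN increase (e.g., set N[3] = 5).

Answer: yes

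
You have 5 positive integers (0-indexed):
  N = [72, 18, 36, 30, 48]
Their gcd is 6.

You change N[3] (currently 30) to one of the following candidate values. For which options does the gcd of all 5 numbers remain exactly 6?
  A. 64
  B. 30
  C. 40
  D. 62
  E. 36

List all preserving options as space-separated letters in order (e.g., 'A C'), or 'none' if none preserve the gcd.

Answer: B E

Derivation:
Old gcd = 6; gcd of others (without N[3]) = 6
New gcd for candidate v: gcd(6, v). Preserves old gcd iff gcd(6, v) = 6.
  Option A: v=64, gcd(6,64)=2 -> changes
  Option B: v=30, gcd(6,30)=6 -> preserves
  Option C: v=40, gcd(6,40)=2 -> changes
  Option D: v=62, gcd(6,62)=2 -> changes
  Option E: v=36, gcd(6,36)=6 -> preserves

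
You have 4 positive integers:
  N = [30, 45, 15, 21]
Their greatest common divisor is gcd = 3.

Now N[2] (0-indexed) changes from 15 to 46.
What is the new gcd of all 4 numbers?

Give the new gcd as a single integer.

Numbers: [30, 45, 15, 21], gcd = 3
Change: index 2, 15 -> 46
gcd of the OTHER numbers (without index 2): gcd([30, 45, 21]) = 3
New gcd = gcd(g_others, new_val) = gcd(3, 46) = 1

Answer: 1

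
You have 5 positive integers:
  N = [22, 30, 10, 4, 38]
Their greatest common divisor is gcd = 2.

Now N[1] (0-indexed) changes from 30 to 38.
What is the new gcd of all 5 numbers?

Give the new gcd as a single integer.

Numbers: [22, 30, 10, 4, 38], gcd = 2
Change: index 1, 30 -> 38
gcd of the OTHER numbers (without index 1): gcd([22, 10, 4, 38]) = 2
New gcd = gcd(g_others, new_val) = gcd(2, 38) = 2

Answer: 2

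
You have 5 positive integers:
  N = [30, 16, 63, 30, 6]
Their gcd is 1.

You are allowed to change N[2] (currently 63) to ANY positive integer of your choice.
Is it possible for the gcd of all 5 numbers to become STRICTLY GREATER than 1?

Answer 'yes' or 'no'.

Current gcd = 1
gcd of all OTHER numbers (without N[2]=63): gcd([30, 16, 30, 6]) = 2
The new gcd after any change is gcd(2, new_value).
This can be at most 2.
Since 2 > old gcd 1, the gcd CAN increase (e.g., set N[2] = 2).

Answer: yes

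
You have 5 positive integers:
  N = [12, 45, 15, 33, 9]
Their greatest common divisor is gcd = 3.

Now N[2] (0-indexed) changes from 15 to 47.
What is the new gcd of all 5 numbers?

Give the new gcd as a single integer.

Numbers: [12, 45, 15, 33, 9], gcd = 3
Change: index 2, 15 -> 47
gcd of the OTHER numbers (without index 2): gcd([12, 45, 33, 9]) = 3
New gcd = gcd(g_others, new_val) = gcd(3, 47) = 1

Answer: 1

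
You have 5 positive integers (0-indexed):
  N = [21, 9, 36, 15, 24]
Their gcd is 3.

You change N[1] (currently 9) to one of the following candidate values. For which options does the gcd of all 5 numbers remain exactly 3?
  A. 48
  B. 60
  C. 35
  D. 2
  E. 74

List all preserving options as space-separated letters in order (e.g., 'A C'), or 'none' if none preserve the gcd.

Answer: A B

Derivation:
Old gcd = 3; gcd of others (without N[1]) = 3
New gcd for candidate v: gcd(3, v). Preserves old gcd iff gcd(3, v) = 3.
  Option A: v=48, gcd(3,48)=3 -> preserves
  Option B: v=60, gcd(3,60)=3 -> preserves
  Option C: v=35, gcd(3,35)=1 -> changes
  Option D: v=2, gcd(3,2)=1 -> changes
  Option E: v=74, gcd(3,74)=1 -> changes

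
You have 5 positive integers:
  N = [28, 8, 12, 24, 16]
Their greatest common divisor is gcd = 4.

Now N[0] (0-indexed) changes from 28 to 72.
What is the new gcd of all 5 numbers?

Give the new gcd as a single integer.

Answer: 4

Derivation:
Numbers: [28, 8, 12, 24, 16], gcd = 4
Change: index 0, 28 -> 72
gcd of the OTHER numbers (without index 0): gcd([8, 12, 24, 16]) = 4
New gcd = gcd(g_others, new_val) = gcd(4, 72) = 4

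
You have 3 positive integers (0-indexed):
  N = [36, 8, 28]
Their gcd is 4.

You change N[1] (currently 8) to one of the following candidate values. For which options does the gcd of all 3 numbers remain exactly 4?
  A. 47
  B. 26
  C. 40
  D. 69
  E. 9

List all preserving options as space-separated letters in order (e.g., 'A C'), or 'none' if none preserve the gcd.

Answer: C

Derivation:
Old gcd = 4; gcd of others (without N[1]) = 4
New gcd for candidate v: gcd(4, v). Preserves old gcd iff gcd(4, v) = 4.
  Option A: v=47, gcd(4,47)=1 -> changes
  Option B: v=26, gcd(4,26)=2 -> changes
  Option C: v=40, gcd(4,40)=4 -> preserves
  Option D: v=69, gcd(4,69)=1 -> changes
  Option E: v=9, gcd(4,9)=1 -> changes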